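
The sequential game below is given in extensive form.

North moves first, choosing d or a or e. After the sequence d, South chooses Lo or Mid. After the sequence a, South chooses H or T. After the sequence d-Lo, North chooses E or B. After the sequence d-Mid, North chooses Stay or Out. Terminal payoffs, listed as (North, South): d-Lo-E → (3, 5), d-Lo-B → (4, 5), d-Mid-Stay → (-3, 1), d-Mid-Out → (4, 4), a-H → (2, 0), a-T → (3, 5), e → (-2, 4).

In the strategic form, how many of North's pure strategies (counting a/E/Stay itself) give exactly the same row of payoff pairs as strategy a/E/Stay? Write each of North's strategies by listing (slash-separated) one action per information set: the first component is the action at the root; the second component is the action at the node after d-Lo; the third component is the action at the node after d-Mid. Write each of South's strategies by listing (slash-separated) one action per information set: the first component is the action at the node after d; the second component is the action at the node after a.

4

Row for a/E/Stay (columns Lo/H, Lo/T, Mid/H, Mid/T): (2,0) (3,5) (2,0) (3,5).
Under a/E/Stay, North's choice at the node after d-Lo and at the node after d-Mid can never be reached regardless of what South does, so varying those choices leaves every outcome unchanged.
Holding the reachable choices fixed and varying the unreachable ones freely already gives 2 × 2 = 4 equivalent strategies.
No other strategy reproduces this row, so those 4 are the full class: a/E/Stay, a/E/Out, a/B/Stay, a/B/Out.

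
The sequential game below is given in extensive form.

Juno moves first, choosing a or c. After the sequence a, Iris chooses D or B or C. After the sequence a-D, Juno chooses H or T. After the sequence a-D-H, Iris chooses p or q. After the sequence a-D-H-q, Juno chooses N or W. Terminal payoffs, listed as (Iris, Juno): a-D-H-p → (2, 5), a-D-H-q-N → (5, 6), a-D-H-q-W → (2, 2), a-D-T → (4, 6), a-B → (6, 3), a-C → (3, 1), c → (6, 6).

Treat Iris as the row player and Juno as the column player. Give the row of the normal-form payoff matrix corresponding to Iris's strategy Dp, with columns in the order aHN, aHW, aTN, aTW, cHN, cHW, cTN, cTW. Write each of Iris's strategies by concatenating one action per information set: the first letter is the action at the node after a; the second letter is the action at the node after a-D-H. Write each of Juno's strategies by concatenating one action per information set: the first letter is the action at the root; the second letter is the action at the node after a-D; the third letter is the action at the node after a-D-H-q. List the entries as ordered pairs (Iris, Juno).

vs aHN: Juno plays a → Iris plays D at [a] → Juno plays H at [a-D] → Iris plays p at [a-D-H] → (2, 5)
vs aHW: Juno plays a → Iris plays D at [a] → Juno plays H at [a-D] → Iris plays p at [a-D-H] → (2, 5)
vs aTN: Juno plays a → Iris plays D at [a] → Juno plays T at [a-D] → (4, 6)
vs aTW: Juno plays a → Iris plays D at [a] → Juno plays T at [a-D] → (4, 6)
vs cHN: Juno plays c → (6, 6)
vs cHW: Juno plays c → (6, 6)
vs cTN: Juno plays c → (6, 6)
vs cTW: Juno plays c → (6, 6)

(2,5) (2,5) (4,6) (4,6) (6,6) (6,6) (6,6) (6,6)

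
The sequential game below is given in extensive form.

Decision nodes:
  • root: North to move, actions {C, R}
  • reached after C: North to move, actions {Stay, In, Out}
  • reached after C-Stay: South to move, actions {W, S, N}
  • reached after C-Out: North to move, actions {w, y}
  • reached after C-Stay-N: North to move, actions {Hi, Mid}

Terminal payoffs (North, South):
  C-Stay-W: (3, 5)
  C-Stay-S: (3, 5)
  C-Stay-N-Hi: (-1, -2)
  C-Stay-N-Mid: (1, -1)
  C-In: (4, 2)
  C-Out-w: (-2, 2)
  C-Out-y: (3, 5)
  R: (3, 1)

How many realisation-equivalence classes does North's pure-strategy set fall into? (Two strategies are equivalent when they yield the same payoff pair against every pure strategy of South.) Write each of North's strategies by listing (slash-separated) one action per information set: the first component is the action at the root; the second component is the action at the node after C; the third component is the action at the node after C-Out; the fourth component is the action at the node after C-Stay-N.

6

North has 24 pure strategies: C/Stay/w/Hi, C/Stay/w/Mid, C/Stay/y/Hi, C/Stay/y/Mid, C/In/w/Hi, C/In/w/Mid, C/In/y/Hi, C/In/y/Mid, C/Out/w/Hi, C/Out/w/Mid, C/Out/y/Hi, C/Out/y/Mid, R/Stay/w/Hi, R/Stay/w/Mid, R/Stay/y/Hi, R/Stay/y/Mid, R/In/w/Hi, R/In/w/Mid, R/In/y/Hi, R/In/y/Mid, R/Out/w/Hi, R/Out/w/Mid, R/Out/y/Hi, R/Out/y/Mid. Columns: W, S, N.
{C/Stay/w/Hi, C/Stay/y/Hi} → row (3,5) (3,5) (-1,-2)
{C/Stay/w/Mid, C/Stay/y/Mid} → row (3,5) (3,5) (1,-1)
{C/In/w/Hi, C/In/w/Mid, C/In/y/Hi, C/In/y/Mid} → row (4,2) (4,2) (4,2)
{C/Out/w/Hi, C/Out/w/Mid} → row (-2,2) (-2,2) (-2,2)
{C/Out/y/Hi, C/Out/y/Mid} → row (3,5) (3,5) (3,5)
{R/Stay/w/Hi, R/Stay/w/Mid, R/Stay/y/Hi, R/Stay/y/Mid, R/In/w/Hi, R/In/w/Mid, R/In/y/Hi, R/In/y/Mid, R/Out/w/Hi, R/Out/w/Mid, R/Out/y/Hi, R/Out/y/Mid} → row (3,1) (3,1) (3,1)
That's 6 distinct rows out of 24 strategies.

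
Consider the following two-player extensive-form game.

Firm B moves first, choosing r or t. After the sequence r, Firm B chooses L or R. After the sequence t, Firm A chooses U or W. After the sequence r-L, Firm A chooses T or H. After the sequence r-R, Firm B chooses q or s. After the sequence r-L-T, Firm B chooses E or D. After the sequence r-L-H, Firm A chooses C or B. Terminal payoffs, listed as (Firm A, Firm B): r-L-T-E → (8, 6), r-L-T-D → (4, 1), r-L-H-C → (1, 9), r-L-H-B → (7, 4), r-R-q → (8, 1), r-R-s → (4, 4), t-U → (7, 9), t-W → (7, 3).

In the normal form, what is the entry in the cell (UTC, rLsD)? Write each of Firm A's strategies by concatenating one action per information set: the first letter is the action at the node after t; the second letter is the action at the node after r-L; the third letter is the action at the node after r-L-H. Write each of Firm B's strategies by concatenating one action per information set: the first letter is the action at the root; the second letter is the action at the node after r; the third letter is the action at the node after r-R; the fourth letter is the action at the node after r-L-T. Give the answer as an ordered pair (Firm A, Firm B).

(4, 1)

Trace the play path from the root:
  Firm B plays r
  Firm B plays L at [r]
  Firm A plays T at [r-L]
  Firm B plays D at [r-L-T]
→ terminal payoff (4, 1).
(Firm A's choice at the node after t is never reached on this path, so it doesn't affect the outcome.)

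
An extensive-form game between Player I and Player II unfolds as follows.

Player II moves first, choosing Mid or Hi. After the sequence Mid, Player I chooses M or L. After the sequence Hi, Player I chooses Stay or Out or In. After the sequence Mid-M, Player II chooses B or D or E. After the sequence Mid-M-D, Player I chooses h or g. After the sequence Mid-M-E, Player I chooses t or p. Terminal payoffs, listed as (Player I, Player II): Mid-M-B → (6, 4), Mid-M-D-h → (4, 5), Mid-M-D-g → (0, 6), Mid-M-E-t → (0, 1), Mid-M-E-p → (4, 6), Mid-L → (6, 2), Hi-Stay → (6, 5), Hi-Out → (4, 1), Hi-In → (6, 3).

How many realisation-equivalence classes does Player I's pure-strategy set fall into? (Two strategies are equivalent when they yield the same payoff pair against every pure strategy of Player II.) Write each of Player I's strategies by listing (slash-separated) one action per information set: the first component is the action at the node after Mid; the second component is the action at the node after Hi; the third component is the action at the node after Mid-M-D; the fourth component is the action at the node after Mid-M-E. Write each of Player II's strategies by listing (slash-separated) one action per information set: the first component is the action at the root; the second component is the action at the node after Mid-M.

Player I has 24 pure strategies: M/Stay/h/t, M/Stay/h/p, M/Stay/g/t, M/Stay/g/p, M/Out/h/t, M/Out/h/p, M/Out/g/t, M/Out/g/p, M/In/h/t, M/In/h/p, M/In/g/t, M/In/g/p, L/Stay/h/t, L/Stay/h/p, L/Stay/g/t, L/Stay/g/p, L/Out/h/t, L/Out/h/p, L/Out/g/t, L/Out/g/p, L/In/h/t, L/In/h/p, L/In/g/t, L/In/g/p. Columns: Mid/B, Mid/D, Mid/E, Hi/B, Hi/D, Hi/E.
{M/Stay/h/t} → row (6,4) (4,5) (0,1) (6,5) (6,5) (6,5)
{M/Stay/h/p} → row (6,4) (4,5) (4,6) (6,5) (6,5) (6,5)
{M/Stay/g/t} → row (6,4) (0,6) (0,1) (6,5) (6,5) (6,5)
{M/Stay/g/p} → row (6,4) (0,6) (4,6) (6,5) (6,5) (6,5)
{M/Out/h/t} → row (6,4) (4,5) (0,1) (4,1) (4,1) (4,1)
{M/Out/h/p} → row (6,4) (4,5) (4,6) (4,1) (4,1) (4,1)
{M/Out/g/t} → row (6,4) (0,6) (0,1) (4,1) (4,1) (4,1)
{M/Out/g/p} → row (6,4) (0,6) (4,6) (4,1) (4,1) (4,1)
{M/In/h/t} → row (6,4) (4,5) (0,1) (6,3) (6,3) (6,3)
{M/In/h/p} → row (6,4) (4,5) (4,6) (6,3) (6,3) (6,3)
{M/In/g/t} → row (6,4) (0,6) (0,1) (6,3) (6,3) (6,3)
{M/In/g/p} → row (6,4) (0,6) (4,6) (6,3) (6,3) (6,3)
{L/Stay/h/t, L/Stay/h/p, L/Stay/g/t, L/Stay/g/p} → row (6,2) (6,2) (6,2) (6,5) (6,5) (6,5)
{L/Out/h/t, L/Out/h/p, L/Out/g/t, L/Out/g/p} → row (6,2) (6,2) (6,2) (4,1) (4,1) (4,1)
{L/In/h/t, L/In/h/p, L/In/g/t, L/In/g/p} → row (6,2) (6,2) (6,2) (6,3) (6,3) (6,3)
That's 15 distinct rows out of 24 strategies.

15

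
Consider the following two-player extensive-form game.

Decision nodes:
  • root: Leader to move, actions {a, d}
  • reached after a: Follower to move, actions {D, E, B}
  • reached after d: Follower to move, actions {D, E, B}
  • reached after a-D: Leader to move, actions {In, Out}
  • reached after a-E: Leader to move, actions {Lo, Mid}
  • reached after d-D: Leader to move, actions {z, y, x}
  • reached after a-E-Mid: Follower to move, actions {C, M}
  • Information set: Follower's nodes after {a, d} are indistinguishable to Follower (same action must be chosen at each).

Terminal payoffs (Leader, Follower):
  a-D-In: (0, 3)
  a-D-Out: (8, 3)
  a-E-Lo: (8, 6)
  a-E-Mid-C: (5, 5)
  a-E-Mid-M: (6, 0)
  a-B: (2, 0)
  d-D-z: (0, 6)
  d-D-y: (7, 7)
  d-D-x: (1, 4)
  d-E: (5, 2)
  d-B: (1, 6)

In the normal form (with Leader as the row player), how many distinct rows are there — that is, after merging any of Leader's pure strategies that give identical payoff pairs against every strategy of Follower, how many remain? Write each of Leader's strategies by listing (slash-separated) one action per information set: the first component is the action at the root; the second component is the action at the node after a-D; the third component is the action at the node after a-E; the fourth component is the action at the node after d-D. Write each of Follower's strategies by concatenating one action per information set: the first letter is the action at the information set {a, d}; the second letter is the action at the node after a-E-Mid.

Leader has 24 pure strategies: a/In/Lo/z, a/In/Lo/y, a/In/Lo/x, a/In/Mid/z, a/In/Mid/y, a/In/Mid/x, a/Out/Lo/z, a/Out/Lo/y, a/Out/Lo/x, a/Out/Mid/z, a/Out/Mid/y, a/Out/Mid/x, d/In/Lo/z, d/In/Lo/y, d/In/Lo/x, d/In/Mid/z, d/In/Mid/y, d/In/Mid/x, d/Out/Lo/z, d/Out/Lo/y, d/Out/Lo/x, d/Out/Mid/z, d/Out/Mid/y, d/Out/Mid/x. Columns: DC, DM, EC, EM, BC, BM.
{a/In/Lo/z, a/In/Lo/y, a/In/Lo/x} → row (0,3) (0,3) (8,6) (8,6) (2,0) (2,0)
{a/In/Mid/z, a/In/Mid/y, a/In/Mid/x} → row (0,3) (0,3) (5,5) (6,0) (2,0) (2,0)
{a/Out/Lo/z, a/Out/Lo/y, a/Out/Lo/x} → row (8,3) (8,3) (8,6) (8,6) (2,0) (2,0)
{a/Out/Mid/z, a/Out/Mid/y, a/Out/Mid/x} → row (8,3) (8,3) (5,5) (6,0) (2,0) (2,0)
{d/In/Lo/z, d/In/Mid/z, d/Out/Lo/z, d/Out/Mid/z} → row (0,6) (0,6) (5,2) (5,2) (1,6) (1,6)
{d/In/Lo/y, d/In/Mid/y, d/Out/Lo/y, d/Out/Mid/y} → row (7,7) (7,7) (5,2) (5,2) (1,6) (1,6)
{d/In/Lo/x, d/In/Mid/x, d/Out/Lo/x, d/Out/Mid/x} → row (1,4) (1,4) (5,2) (5,2) (1,6) (1,6)
That's 7 distinct rows out of 24 strategies.

7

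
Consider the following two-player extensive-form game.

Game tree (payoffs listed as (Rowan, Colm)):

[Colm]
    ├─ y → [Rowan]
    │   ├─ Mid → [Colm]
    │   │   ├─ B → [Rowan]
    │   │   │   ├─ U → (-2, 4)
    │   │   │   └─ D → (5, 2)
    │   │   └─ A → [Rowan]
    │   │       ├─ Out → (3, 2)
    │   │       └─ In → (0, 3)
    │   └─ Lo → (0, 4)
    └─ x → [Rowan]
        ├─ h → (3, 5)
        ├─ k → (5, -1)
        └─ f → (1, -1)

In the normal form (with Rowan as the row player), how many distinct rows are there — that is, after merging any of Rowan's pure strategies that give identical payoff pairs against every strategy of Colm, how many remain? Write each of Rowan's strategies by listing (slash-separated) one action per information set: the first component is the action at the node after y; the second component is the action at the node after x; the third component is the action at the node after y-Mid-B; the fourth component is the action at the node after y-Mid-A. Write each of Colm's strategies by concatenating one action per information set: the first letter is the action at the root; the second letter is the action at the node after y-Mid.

15

Rowan has 24 pure strategies: Mid/h/U/Out, Mid/h/U/In, Mid/h/D/Out, Mid/h/D/In, Mid/k/U/Out, Mid/k/U/In, Mid/k/D/Out, Mid/k/D/In, Mid/f/U/Out, Mid/f/U/In, Mid/f/D/Out, Mid/f/D/In, Lo/h/U/Out, Lo/h/U/In, Lo/h/D/Out, Lo/h/D/In, Lo/k/U/Out, Lo/k/U/In, Lo/k/D/Out, Lo/k/D/In, Lo/f/U/Out, Lo/f/U/In, Lo/f/D/Out, Lo/f/D/In. Columns: yB, yA, xB, xA.
{Mid/h/U/Out} → row (-2,4) (3,2) (3,5) (3,5)
{Mid/h/U/In} → row (-2,4) (0,3) (3,5) (3,5)
{Mid/h/D/Out} → row (5,2) (3,2) (3,5) (3,5)
{Mid/h/D/In} → row (5,2) (0,3) (3,5) (3,5)
{Mid/k/U/Out} → row (-2,4) (3,2) (5,-1) (5,-1)
{Mid/k/U/In} → row (-2,4) (0,3) (5,-1) (5,-1)
{Mid/k/D/Out} → row (5,2) (3,2) (5,-1) (5,-1)
{Mid/k/D/In} → row (5,2) (0,3) (5,-1) (5,-1)
{Mid/f/U/Out} → row (-2,4) (3,2) (1,-1) (1,-1)
{Mid/f/U/In} → row (-2,4) (0,3) (1,-1) (1,-1)
{Mid/f/D/Out} → row (5,2) (3,2) (1,-1) (1,-1)
{Mid/f/D/In} → row (5,2) (0,3) (1,-1) (1,-1)
{Lo/h/U/Out, Lo/h/U/In, Lo/h/D/Out, Lo/h/D/In} → row (0,4) (0,4) (3,5) (3,5)
{Lo/k/U/Out, Lo/k/U/In, Lo/k/D/Out, Lo/k/D/In} → row (0,4) (0,4) (5,-1) (5,-1)
{Lo/f/U/Out, Lo/f/U/In, Lo/f/D/Out, Lo/f/D/In} → row (0,4) (0,4) (1,-1) (1,-1)
That's 15 distinct rows out of 24 strategies.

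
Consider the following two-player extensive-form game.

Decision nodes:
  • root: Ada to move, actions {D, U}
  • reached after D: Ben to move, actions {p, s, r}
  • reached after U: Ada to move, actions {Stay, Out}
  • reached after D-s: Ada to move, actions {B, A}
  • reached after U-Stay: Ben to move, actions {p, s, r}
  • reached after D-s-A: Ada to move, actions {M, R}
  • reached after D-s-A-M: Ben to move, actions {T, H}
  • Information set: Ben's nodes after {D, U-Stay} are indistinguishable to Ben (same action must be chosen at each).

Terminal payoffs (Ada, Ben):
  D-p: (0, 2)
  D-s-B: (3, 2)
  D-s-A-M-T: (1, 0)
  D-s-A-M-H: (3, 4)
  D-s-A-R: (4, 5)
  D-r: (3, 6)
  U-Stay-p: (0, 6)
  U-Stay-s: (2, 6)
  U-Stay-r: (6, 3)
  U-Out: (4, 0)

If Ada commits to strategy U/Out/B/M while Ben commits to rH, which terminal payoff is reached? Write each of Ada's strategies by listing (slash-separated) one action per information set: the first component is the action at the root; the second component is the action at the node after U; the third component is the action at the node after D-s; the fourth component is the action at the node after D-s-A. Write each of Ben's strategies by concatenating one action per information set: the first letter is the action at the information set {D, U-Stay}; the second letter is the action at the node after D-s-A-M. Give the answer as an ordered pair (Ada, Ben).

(4, 0)

Trace the play path from the root:
  Ada plays U
  Ada plays Out at [U]
→ terminal payoff (4, 0).
(Ada's choice at the node after D-s is never reached on this path, so it doesn't affect the outcome.)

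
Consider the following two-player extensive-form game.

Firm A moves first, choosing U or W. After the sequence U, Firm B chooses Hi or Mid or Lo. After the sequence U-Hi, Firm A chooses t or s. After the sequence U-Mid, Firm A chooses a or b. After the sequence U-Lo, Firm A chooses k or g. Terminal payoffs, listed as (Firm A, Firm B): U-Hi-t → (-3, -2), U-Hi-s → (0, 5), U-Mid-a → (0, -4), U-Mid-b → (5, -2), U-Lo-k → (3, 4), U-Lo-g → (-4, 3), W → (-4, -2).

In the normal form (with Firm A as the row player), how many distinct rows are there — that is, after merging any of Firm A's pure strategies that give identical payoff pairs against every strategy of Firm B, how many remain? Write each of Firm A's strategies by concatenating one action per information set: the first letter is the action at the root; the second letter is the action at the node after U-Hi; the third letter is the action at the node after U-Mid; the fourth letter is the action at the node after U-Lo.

Firm A has 16 pure strategies: Utak, Utag, Utbk, Utbg, Usak, Usag, Usbk, Usbg, Wtak, Wtag, Wtbk, Wtbg, Wsak, Wsag, Wsbk, Wsbg. Columns: Hi, Mid, Lo.
{Utak} → row (-3,-2) (0,-4) (3,4)
{Utag} → row (-3,-2) (0,-4) (-4,3)
{Utbk} → row (-3,-2) (5,-2) (3,4)
{Utbg} → row (-3,-2) (5,-2) (-4,3)
{Usak} → row (0,5) (0,-4) (3,4)
{Usag} → row (0,5) (0,-4) (-4,3)
{Usbk} → row (0,5) (5,-2) (3,4)
{Usbg} → row (0,5) (5,-2) (-4,3)
{Wtak, Wtag, Wtbk, Wtbg, Wsak, Wsag, Wsbk, Wsbg} → row (-4,-2) (-4,-2) (-4,-2)
That's 9 distinct rows out of 16 strategies.

9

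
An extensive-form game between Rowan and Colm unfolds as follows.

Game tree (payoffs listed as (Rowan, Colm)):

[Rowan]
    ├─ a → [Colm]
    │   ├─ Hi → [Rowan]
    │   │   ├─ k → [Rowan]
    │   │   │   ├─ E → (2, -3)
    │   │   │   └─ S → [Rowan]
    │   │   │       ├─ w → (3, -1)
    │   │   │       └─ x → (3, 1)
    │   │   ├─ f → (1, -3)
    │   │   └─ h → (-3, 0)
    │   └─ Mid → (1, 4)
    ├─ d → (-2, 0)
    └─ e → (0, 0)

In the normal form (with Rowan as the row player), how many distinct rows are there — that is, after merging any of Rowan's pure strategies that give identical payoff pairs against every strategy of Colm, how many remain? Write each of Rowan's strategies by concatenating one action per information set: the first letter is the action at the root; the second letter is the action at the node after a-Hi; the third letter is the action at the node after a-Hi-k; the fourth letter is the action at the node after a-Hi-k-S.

Rowan has 36 pure strategies: akEw, akEx, akSw, akSx, afEw, afEx, afSw, afSx, ahEw, ahEx, ahSw, ahSx, dkEw, dkEx, dkSw, dkSx, dfEw, dfEx, dfSw, dfSx, dhEw, dhEx, dhSw, dhSx, ekEw, ekEx, ekSw, ekSx, efEw, efEx, efSw, efSx, ehEw, ehEx, ehSw, ehSx. Columns: Hi, Mid.
{akEw, akEx} → row (2,-3) (1,4)
{akSw} → row (3,-1) (1,4)
{akSx} → row (3,1) (1,4)
{afEw, afEx, afSw, afSx} → row (1,-3) (1,4)
{ahEw, ahEx, ahSw, ahSx} → row (-3,0) (1,4)
{dkEw, dkEx, dkSw, dkSx, dfEw, dfEx, dfSw, dfSx, dhEw, dhEx, dhSw, dhSx} → row (-2,0) (-2,0)
{ekEw, ekEx, ekSw, ekSx, efEw, efEx, efSw, efSx, ehEw, ehEx, ehSw, ehSx} → row (0,0) (0,0)
That's 7 distinct rows out of 36 strategies.

7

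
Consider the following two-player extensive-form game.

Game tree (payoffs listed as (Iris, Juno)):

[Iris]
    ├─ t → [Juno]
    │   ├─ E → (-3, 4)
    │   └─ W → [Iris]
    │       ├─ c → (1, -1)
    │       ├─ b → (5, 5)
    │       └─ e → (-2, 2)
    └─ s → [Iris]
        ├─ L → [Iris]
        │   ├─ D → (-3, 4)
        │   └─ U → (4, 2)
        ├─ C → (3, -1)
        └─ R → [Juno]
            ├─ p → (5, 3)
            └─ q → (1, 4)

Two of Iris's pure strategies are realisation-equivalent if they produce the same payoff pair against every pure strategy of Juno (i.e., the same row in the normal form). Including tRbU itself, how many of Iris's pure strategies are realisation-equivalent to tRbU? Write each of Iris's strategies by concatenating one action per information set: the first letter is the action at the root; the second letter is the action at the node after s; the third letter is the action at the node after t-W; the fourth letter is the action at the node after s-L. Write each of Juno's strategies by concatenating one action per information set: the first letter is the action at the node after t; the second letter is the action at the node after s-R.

Row for tRbU (columns Ep, Eq, Wp, Wq): (-3,4) (-3,4) (5,5) (5,5).
Under tRbU, Iris's choice at the node after s and at the node after s-L can never be reached regardless of what Juno does, so varying those choices leaves every outcome unchanged.
Holding the reachable choices fixed and varying the unreachable ones freely already gives 3 × 2 = 6 equivalent strategies.
No other strategy reproduces this row, so those 6 are the full class: tLbD, tLbU, tCbD, tCbU, tRbD, tRbU.

6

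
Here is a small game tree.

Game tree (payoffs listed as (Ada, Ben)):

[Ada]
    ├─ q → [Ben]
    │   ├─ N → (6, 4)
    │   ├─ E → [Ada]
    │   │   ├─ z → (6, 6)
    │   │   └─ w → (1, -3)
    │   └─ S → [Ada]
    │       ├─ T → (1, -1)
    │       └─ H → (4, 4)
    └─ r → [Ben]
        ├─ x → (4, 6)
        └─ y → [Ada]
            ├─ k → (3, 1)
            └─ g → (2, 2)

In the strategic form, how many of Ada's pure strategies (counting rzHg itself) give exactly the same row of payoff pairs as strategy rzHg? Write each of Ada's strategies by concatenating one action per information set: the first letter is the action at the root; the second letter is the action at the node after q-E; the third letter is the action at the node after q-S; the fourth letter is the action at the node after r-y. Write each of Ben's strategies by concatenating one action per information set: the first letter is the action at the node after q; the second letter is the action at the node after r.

4

Row for rzHg (columns Nx, Ny, Ex, Ey, Sx, Sy): (4,6) (2,2) (4,6) (2,2) (4,6) (2,2).
Under rzHg, Ada's choice at the node after q-E and at the node after q-S can never be reached regardless of what Ben does, so varying those choices leaves every outcome unchanged.
Holding the reachable choices fixed and varying the unreachable ones freely already gives 2 × 2 = 4 equivalent strategies.
No other strategy reproduces this row, so those 4 are the full class: rzTg, rzHg, rwTg, rwHg.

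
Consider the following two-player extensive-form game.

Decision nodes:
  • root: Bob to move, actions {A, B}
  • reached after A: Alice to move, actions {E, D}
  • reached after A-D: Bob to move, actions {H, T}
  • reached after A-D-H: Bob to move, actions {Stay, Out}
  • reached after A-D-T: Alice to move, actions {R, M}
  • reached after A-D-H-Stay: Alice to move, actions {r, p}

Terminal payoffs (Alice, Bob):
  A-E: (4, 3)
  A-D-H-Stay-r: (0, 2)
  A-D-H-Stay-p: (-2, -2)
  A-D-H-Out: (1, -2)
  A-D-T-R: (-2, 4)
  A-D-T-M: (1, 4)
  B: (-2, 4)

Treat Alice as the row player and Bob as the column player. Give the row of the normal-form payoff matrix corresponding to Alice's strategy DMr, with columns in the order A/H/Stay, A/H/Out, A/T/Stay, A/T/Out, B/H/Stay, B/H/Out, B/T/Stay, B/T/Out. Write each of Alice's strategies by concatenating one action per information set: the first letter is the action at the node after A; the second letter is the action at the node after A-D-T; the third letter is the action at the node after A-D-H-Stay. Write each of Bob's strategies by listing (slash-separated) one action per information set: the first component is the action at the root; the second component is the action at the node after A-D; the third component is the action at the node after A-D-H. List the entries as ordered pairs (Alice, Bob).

vs A/H/Stay: Bob plays A → Alice plays D at [A] → Bob plays H at [A-D] → Bob plays Stay at [A-D-H] → Alice plays r at [A-D-H-Stay] → (0, 2)
vs A/H/Out: Bob plays A → Alice plays D at [A] → Bob plays H at [A-D] → Bob plays Out at [A-D-H] → (1, -2)
vs A/T/Stay: Bob plays A → Alice plays D at [A] → Bob plays T at [A-D] → Alice plays M at [A-D-T] → (1, 4)
vs A/T/Out: Bob plays A → Alice plays D at [A] → Bob plays T at [A-D] → Alice plays M at [A-D-T] → (1, 4)
vs B/H/Stay: Bob plays B → (-2, 4)
vs B/H/Out: Bob plays B → (-2, 4)
vs B/T/Stay: Bob plays B → (-2, 4)
vs B/T/Out: Bob plays B → (-2, 4)

(0,2) (1,-2) (1,4) (1,4) (-2,4) (-2,4) (-2,4) (-2,4)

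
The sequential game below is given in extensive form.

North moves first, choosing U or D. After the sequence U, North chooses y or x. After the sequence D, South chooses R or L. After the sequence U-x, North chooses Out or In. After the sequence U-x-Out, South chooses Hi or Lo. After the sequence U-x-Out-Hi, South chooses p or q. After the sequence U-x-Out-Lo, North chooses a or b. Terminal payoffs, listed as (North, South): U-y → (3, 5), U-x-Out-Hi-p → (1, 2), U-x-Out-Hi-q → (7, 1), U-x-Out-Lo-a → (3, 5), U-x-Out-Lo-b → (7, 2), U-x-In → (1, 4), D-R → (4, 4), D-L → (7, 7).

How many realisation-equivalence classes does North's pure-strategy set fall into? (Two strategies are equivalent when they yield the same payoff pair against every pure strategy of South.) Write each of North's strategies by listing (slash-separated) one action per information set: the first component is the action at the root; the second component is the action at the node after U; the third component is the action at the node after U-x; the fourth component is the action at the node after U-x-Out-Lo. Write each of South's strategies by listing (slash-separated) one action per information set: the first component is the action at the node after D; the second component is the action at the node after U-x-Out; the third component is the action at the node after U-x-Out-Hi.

North has 16 pure strategies: U/y/Out/a, U/y/Out/b, U/y/In/a, U/y/In/b, U/x/Out/a, U/x/Out/b, U/x/In/a, U/x/In/b, D/y/Out/a, D/y/Out/b, D/y/In/a, D/y/In/b, D/x/Out/a, D/x/Out/b, D/x/In/a, D/x/In/b. Columns: R/Hi/p, R/Hi/q, R/Lo/p, R/Lo/q, L/Hi/p, L/Hi/q, L/Lo/p, L/Lo/q.
{U/y/Out/a, U/y/Out/b, U/y/In/a, U/y/In/b} → row (3,5) (3,5) (3,5) (3,5) (3,5) (3,5) (3,5) (3,5)
{U/x/Out/a} → row (1,2) (7,1) (3,5) (3,5) (1,2) (7,1) (3,5) (3,5)
{U/x/Out/b} → row (1,2) (7,1) (7,2) (7,2) (1,2) (7,1) (7,2) (7,2)
{U/x/In/a, U/x/In/b} → row (1,4) (1,4) (1,4) (1,4) (1,4) (1,4) (1,4) (1,4)
{D/y/Out/a, D/y/Out/b, D/y/In/a, D/y/In/b, D/x/Out/a, D/x/Out/b, D/x/In/a, D/x/In/b} → row (4,4) (4,4) (4,4) (4,4) (7,7) (7,7) (7,7) (7,7)
That's 5 distinct rows out of 16 strategies.

5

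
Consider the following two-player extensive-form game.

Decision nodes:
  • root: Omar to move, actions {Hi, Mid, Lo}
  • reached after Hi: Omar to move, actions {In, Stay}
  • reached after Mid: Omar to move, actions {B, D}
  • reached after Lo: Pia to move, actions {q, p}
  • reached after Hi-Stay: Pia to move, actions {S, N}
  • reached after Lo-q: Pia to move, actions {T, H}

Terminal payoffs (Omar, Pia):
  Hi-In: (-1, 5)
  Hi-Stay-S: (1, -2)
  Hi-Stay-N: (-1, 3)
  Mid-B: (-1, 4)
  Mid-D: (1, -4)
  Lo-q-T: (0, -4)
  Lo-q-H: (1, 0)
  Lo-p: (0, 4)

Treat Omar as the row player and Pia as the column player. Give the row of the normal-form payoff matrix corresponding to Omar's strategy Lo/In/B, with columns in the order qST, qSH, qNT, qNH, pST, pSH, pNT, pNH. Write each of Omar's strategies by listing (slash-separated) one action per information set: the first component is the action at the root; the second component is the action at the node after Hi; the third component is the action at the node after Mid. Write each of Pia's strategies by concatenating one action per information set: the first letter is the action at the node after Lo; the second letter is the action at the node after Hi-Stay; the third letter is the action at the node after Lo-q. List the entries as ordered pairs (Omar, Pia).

(0,-4) (1,0) (0,-4) (1,0) (0,4) (0,4) (0,4) (0,4)

vs qST: Omar plays Lo → Pia plays q at [Lo] → Pia plays T at [Lo-q] → (0, -4)
vs qSH: Omar plays Lo → Pia plays q at [Lo] → Pia plays H at [Lo-q] → (1, 0)
vs qNT: Omar plays Lo → Pia plays q at [Lo] → Pia plays T at [Lo-q] → (0, -4)
vs qNH: Omar plays Lo → Pia plays q at [Lo] → Pia plays H at [Lo-q] → (1, 0)
vs pST: Omar plays Lo → Pia plays p at [Lo] → (0, 4)
vs pSH: Omar plays Lo → Pia plays p at [Lo] → (0, 4)
vs pNT: Omar plays Lo → Pia plays p at [Lo] → (0, 4)
vs pNH: Omar plays Lo → Pia plays p at [Lo] → (0, 4)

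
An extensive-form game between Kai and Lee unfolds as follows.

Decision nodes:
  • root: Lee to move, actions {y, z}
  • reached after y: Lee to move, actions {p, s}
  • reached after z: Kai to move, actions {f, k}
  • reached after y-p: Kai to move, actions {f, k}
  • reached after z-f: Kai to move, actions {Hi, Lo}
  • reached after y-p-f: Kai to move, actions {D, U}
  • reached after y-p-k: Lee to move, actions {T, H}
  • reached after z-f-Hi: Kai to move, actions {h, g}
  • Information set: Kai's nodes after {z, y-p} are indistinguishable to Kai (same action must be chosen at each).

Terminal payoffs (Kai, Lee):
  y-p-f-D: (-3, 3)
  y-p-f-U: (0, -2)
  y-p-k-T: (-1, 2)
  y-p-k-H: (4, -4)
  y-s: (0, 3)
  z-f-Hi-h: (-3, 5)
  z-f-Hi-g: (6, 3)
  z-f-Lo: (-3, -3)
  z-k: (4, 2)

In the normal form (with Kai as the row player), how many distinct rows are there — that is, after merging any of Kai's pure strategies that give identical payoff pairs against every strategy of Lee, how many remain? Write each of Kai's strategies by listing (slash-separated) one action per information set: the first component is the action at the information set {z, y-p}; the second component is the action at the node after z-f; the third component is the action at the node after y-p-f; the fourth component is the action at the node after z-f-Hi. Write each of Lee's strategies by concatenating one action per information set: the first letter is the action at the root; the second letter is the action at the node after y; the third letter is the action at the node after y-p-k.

7

Kai has 16 pure strategies: f/Hi/D/h, f/Hi/D/g, f/Hi/U/h, f/Hi/U/g, f/Lo/D/h, f/Lo/D/g, f/Lo/U/h, f/Lo/U/g, k/Hi/D/h, k/Hi/D/g, k/Hi/U/h, k/Hi/U/g, k/Lo/D/h, k/Lo/D/g, k/Lo/U/h, k/Lo/U/g. Columns: ypT, ypH, ysT, ysH, zpT, zpH, zsT, zsH.
{f/Hi/D/h} → row (-3,3) (-3,3) (0,3) (0,3) (-3,5) (-3,5) (-3,5) (-3,5)
{f/Hi/D/g} → row (-3,3) (-3,3) (0,3) (0,3) (6,3) (6,3) (6,3) (6,3)
{f/Hi/U/h} → row (0,-2) (0,-2) (0,3) (0,3) (-3,5) (-3,5) (-3,5) (-3,5)
{f/Hi/U/g} → row (0,-2) (0,-2) (0,3) (0,3) (6,3) (6,3) (6,3) (6,3)
{f/Lo/D/h, f/Lo/D/g} → row (-3,3) (-3,3) (0,3) (0,3) (-3,-3) (-3,-3) (-3,-3) (-3,-3)
{f/Lo/U/h, f/Lo/U/g} → row (0,-2) (0,-2) (0,3) (0,3) (-3,-3) (-3,-3) (-3,-3) (-3,-3)
{k/Hi/D/h, k/Hi/D/g, k/Hi/U/h, k/Hi/U/g, k/Lo/D/h, k/Lo/D/g, k/Lo/U/h, k/Lo/U/g} → row (-1,2) (4,-4) (0,3) (0,3) (4,2) (4,2) (4,2) (4,2)
That's 7 distinct rows out of 16 strategies.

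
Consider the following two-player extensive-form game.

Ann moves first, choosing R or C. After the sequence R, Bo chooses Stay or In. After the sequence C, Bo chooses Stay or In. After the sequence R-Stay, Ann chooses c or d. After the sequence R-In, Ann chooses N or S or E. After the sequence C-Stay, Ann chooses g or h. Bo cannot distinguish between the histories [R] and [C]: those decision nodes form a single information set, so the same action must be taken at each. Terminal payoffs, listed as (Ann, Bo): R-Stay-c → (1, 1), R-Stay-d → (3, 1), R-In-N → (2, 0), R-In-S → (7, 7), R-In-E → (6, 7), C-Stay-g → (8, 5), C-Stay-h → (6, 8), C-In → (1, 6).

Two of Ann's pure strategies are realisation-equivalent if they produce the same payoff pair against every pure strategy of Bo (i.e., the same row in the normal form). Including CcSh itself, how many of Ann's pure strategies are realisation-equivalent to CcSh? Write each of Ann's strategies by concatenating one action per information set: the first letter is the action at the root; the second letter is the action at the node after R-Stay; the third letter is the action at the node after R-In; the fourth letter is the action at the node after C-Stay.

6

Row for CcSh (columns Stay, In): (6,8) (1,6).
Under CcSh, Ann's choice at the node after R-Stay and at the node after R-In can never be reached regardless of what Bo does, so varying those choices leaves every outcome unchanged.
Holding the reachable choices fixed and varying the unreachable ones freely already gives 2 × 3 = 6 equivalent strategies.
No other strategy reproduces this row, so those 6 are the full class: CcNh, CcSh, CcEh, CdNh, CdSh, CdEh.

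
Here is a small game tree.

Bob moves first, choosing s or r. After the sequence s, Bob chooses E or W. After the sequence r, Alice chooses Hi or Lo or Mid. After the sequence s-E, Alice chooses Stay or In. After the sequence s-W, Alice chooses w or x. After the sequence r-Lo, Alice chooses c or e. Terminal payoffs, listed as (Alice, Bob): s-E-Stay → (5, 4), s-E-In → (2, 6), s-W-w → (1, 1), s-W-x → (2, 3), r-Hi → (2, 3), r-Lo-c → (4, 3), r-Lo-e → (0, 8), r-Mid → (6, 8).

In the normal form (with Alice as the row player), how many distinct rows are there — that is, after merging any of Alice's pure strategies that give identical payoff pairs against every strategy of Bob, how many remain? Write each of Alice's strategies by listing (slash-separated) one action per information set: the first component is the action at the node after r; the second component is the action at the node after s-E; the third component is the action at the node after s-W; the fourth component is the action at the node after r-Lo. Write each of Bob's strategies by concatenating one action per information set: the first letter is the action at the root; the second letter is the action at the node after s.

Alice has 24 pure strategies: Hi/Stay/w/c, Hi/Stay/w/e, Hi/Stay/x/c, Hi/Stay/x/e, Hi/In/w/c, Hi/In/w/e, Hi/In/x/c, Hi/In/x/e, Lo/Stay/w/c, Lo/Stay/w/e, Lo/Stay/x/c, Lo/Stay/x/e, Lo/In/w/c, Lo/In/w/e, Lo/In/x/c, Lo/In/x/e, Mid/Stay/w/c, Mid/Stay/w/e, Mid/Stay/x/c, Mid/Stay/x/e, Mid/In/w/c, Mid/In/w/e, Mid/In/x/c, Mid/In/x/e. Columns: sE, sW, rE, rW.
{Hi/Stay/w/c, Hi/Stay/w/e} → row (5,4) (1,1) (2,3) (2,3)
{Hi/Stay/x/c, Hi/Stay/x/e} → row (5,4) (2,3) (2,3) (2,3)
{Hi/In/w/c, Hi/In/w/e} → row (2,6) (1,1) (2,3) (2,3)
{Hi/In/x/c, Hi/In/x/e} → row (2,6) (2,3) (2,3) (2,3)
{Lo/Stay/w/c} → row (5,4) (1,1) (4,3) (4,3)
{Lo/Stay/w/e} → row (5,4) (1,1) (0,8) (0,8)
{Lo/Stay/x/c} → row (5,4) (2,3) (4,3) (4,3)
{Lo/Stay/x/e} → row (5,4) (2,3) (0,8) (0,8)
{Lo/In/w/c} → row (2,6) (1,1) (4,3) (4,3)
{Lo/In/w/e} → row (2,6) (1,1) (0,8) (0,8)
{Lo/In/x/c} → row (2,6) (2,3) (4,3) (4,3)
{Lo/In/x/e} → row (2,6) (2,3) (0,8) (0,8)
{Mid/Stay/w/c, Mid/Stay/w/e} → row (5,4) (1,1) (6,8) (6,8)
{Mid/Stay/x/c, Mid/Stay/x/e} → row (5,4) (2,3) (6,8) (6,8)
{Mid/In/w/c, Mid/In/w/e} → row (2,6) (1,1) (6,8) (6,8)
{Mid/In/x/c, Mid/In/x/e} → row (2,6) (2,3) (6,8) (6,8)
That's 16 distinct rows out of 24 strategies.

16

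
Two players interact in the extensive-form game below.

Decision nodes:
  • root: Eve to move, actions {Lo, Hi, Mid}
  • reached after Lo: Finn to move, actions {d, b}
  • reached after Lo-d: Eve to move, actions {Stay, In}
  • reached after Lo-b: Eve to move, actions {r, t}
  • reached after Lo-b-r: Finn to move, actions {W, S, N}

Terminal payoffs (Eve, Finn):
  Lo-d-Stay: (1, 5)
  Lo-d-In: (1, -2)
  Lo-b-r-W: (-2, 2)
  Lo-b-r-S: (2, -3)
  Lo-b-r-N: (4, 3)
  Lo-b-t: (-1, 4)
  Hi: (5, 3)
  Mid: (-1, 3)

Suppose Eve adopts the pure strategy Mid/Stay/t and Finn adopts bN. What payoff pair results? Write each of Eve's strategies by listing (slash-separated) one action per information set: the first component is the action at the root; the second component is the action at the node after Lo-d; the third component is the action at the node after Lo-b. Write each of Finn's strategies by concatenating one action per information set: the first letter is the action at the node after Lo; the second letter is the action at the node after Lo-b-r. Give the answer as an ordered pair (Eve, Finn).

(-1, 3)

Trace the play path from the root:
  Eve plays Mid
→ terminal payoff (-1, 3).
(Eve's choice at the node after Lo-d is never reached on this path, so it doesn't affect the outcome.)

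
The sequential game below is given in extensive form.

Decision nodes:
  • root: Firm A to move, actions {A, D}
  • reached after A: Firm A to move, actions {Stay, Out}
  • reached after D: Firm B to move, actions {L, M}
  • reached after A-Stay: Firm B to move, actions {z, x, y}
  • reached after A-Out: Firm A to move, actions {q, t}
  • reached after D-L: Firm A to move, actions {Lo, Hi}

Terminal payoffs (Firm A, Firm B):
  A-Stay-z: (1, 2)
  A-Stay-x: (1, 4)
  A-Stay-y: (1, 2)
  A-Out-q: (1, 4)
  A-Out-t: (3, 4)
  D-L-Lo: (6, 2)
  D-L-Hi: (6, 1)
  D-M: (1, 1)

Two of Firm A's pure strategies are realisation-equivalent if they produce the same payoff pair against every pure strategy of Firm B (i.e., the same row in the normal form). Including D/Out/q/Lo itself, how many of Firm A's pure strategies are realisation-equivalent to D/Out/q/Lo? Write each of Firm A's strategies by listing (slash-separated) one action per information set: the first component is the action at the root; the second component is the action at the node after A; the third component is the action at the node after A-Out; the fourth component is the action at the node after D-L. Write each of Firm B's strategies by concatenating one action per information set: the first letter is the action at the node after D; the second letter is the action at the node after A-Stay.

4

Row for D/Out/q/Lo (columns Lz, Lx, Ly, Mz, Mx, My): (6,2) (6,2) (6,2) (1,1) (1,1) (1,1).
Under D/Out/q/Lo, Firm A's choice at the node after A and at the node after A-Out can never be reached regardless of what Firm B does, so varying those choices leaves every outcome unchanged.
Holding the reachable choices fixed and varying the unreachable ones freely already gives 2 × 2 = 4 equivalent strategies.
No other strategy reproduces this row, so those 4 are the full class: D/Stay/q/Lo, D/Stay/t/Lo, D/Out/q/Lo, D/Out/t/Lo.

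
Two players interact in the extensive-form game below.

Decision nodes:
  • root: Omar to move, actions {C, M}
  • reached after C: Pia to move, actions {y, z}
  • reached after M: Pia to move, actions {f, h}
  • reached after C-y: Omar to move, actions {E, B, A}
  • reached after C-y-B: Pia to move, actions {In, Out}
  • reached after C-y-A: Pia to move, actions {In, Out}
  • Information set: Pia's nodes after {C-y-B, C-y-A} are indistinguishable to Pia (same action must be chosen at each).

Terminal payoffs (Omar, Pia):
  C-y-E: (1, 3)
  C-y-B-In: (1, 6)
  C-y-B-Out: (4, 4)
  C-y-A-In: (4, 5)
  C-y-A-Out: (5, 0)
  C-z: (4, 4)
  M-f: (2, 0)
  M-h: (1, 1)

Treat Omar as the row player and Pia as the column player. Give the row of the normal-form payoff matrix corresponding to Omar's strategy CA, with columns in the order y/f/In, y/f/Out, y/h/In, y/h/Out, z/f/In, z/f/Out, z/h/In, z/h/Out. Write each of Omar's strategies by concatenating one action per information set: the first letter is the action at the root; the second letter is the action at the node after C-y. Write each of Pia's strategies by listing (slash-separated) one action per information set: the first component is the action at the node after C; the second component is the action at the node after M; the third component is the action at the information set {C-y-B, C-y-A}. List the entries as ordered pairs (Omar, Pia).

vs y/f/In: Omar plays C → Pia plays y at [C] → Omar plays A at [C-y] → Pia plays In at [C-y-A] → (4, 5)
vs y/f/Out: Omar plays C → Pia plays y at [C] → Omar plays A at [C-y] → Pia plays Out at [C-y-A] → (5, 0)
vs y/h/In: Omar plays C → Pia plays y at [C] → Omar plays A at [C-y] → Pia plays In at [C-y-A] → (4, 5)
vs y/h/Out: Omar plays C → Pia plays y at [C] → Omar plays A at [C-y] → Pia plays Out at [C-y-A] → (5, 0)
vs z/f/In: Omar plays C → Pia plays z at [C] → (4, 4)
vs z/f/Out: Omar plays C → Pia plays z at [C] → (4, 4)
vs z/h/In: Omar plays C → Pia plays z at [C] → (4, 4)
vs z/h/Out: Omar plays C → Pia plays z at [C] → (4, 4)

(4,5) (5,0) (4,5) (5,0) (4,4) (4,4) (4,4) (4,4)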